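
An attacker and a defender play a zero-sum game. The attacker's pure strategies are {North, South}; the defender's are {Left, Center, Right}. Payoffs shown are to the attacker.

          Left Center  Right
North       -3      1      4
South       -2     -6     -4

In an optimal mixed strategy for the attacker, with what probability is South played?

Row minima: North → -3, South → -6; maximin = -3.
Column maxima: Left → -2, Center → 1, Right → 4; minimax = -2.
-3 ≠ -2, so there is no saddle point; optimal play is mixed.
Right is strictly dominated by Center (it gives the attacker strictly more in every row), so the defender never plays it.
On the remaining 2×2 (North, South vs Left, Center):
Let the attacker play North with probability p. Expected payoff against Left: (-3)p + (-2)(1−p) = −p − 2; against Center: 1p + (-6)(1−p) = 7p − 6.
Setting these equal: −p − 2 = 7p − 6 ⇒ −8p = -4 ⇒ p = 1/2, and the value is (-1)·(1/2) − 2 = -5/2.
For the defender: with q = P(Left), equating North's and South's payoffs gives −4q + 1 = 4q − 6 ⇒ q = 7/8.

1/2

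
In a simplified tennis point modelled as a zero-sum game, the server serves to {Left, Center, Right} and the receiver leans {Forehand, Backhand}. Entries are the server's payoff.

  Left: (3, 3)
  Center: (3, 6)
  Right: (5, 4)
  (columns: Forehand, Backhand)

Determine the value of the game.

9/2

Row minima: Left → 3, Center → 3, Right → 4; maximin = 4.
Column maxima: Forehand → 5, Backhand → 6; minimax = 5.
4 ≠ 5, so there is no saddle point; optimal play is mixed.
Left is strictly dominated by Right, so the server never plays it.
On the remaining 2×2 (Center, Right vs Forehand, Backhand):
Let the server play Center with probability p. Expected payoff against Forehand: 3p + 5(1−p) = −2p + 5; against Backhand: 6p + 4(1−p) = 2p + 4.
Setting these equal: −2p + 5 = 2p + 4 ⇒ −4p = -1 ⇒ p = 1/4, and the value is (-2)·(1/4) + 5 = 9/2.
For the receiver: with q = P(Forehand), equating Center's and Right's payoffs gives −3q + 6 = q + 4 ⇒ q = 1/2.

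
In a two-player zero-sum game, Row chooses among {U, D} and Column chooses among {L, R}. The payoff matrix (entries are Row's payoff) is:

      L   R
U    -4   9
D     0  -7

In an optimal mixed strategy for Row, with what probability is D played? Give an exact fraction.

Row minima: U → -4, D → -7; maximin = -4.
Column maxima: L → 0, R → 9; minimax = 0.
-4 ≠ 0, so there is no saddle point; optimal play is mixed.
Let Row play U with probability p. Expected payoff against L: (-4)p + 0(1−p) = −4p; against R: 9p + (-7)(1−p) = 16p − 7.
Setting these equal: −4p = 16p − 7 ⇒ −20p = -7 ⇒ p = 7/20, and the value is (-4)·(7/20) = -7/5.
For Column: with q = P(L), equating U's and D's payoffs gives −13q + 9 = 7q − 7 ⇒ q = 4/5.

13/20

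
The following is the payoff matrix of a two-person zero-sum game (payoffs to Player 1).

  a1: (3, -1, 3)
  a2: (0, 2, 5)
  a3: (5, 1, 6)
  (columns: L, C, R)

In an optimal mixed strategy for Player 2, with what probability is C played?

Row minima: a1 → -1, a2 → 0, a3 → 1; maximin = 1.
Column maxima: L → 5, C → 2, R → 6; minimax = 2.
1 ≠ 2, so there is no saddle point; optimal play is mixed.
a1 is strictly dominated by a3, so Player 1 never plays it.
With a1 eliminated, R is strictly dominated by L (it gives Player 1 strictly more in every remaining row), so Player 2 never plays it.
On the remaining 2×2 (a2, a3 vs L, C):
Let Player 1 play a2 with probability p. Expected payoff against L: 0p + 5(1−p) = −5p + 5; against C: 2p + 1(1−p) = p + 1.
Setting these equal: −5p + 5 = p + 1 ⇒ −6p = -4 ⇒ p = 2/3, and the value is (-5)·(2/3) + 5 = 5/3.
For Player 2: with q = P(L), equating a2's and a3's payoffs gives −2q + 2 = 4q + 1 ⇒ q = 1/6.

5/6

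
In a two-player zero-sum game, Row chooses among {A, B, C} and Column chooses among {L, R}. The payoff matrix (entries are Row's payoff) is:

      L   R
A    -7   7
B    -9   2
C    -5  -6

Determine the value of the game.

Row minima: A → -7, B → -9, C → -6; maximin = -6.
Column maxima: L → -5, R → 7; minimax = -5.
-6 ≠ -5, so there is no saddle point; optimal play is mixed.
B is strictly dominated by A, so Row never plays it.
On the remaining 2×2 (A, C vs L, R):
Let Row play A with probability p. Expected payoff against L: (-7)p + (-5)(1−p) = −2p − 5; against R: 7p + (-6)(1−p) = 13p − 6.
Setting these equal: −2p − 5 = 13p − 6 ⇒ −15p = -1 ⇒ p = 1/15, and the value is (-2)·(1/15) − 5 = -77/15.
For Column: with q = P(L), equating A's and C's payoffs gives −14q + 7 = q − 6 ⇒ q = 13/15.

-77/15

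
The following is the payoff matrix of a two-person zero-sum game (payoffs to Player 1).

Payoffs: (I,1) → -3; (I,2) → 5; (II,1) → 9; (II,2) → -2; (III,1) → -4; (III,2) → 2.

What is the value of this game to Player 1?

Row minima: I → -3, II → -2, III → -4; maximin = -2.
Column maxima: 1 → 9, 2 → 5; minimax = 5.
-2 ≠ 5, so there is no saddle point; optimal play is mixed.
III is strictly dominated by I, so Player 1 never plays it.
On the remaining 2×2 (I, II vs 1, 2):
Let Player 1 play I with probability p. Expected payoff against 1: (-3)p + 9(1−p) = −12p + 9; against 2: 5p + (-2)(1−p) = 7p − 2.
Setting these equal: −12p + 9 = 7p − 2 ⇒ −19p = -11 ⇒ p = 11/19, and the value is (-12)·(11/19) + 9 = 39/19.
For Player 2: with q = P(1), equating I's and II's payoffs gives −8q + 5 = 11q − 2 ⇒ q = 7/19.

39/19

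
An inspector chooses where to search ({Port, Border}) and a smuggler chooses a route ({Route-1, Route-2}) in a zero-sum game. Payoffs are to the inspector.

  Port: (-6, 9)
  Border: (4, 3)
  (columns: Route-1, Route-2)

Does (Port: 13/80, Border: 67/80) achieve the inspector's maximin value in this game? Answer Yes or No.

No

Against Route-1 this mix gives (13/80)·(-6) + (67/80)·4 = 19/8.
Against Route-2 this mix gives (13/80)·9 + (67/80)·3 = 159/40.
The smuggler will play Route-1, holding the inspector to 19/8. Shifting weight toward the row that does better against Route-1 would raise this floor (the equalizing mix achieves 27/8 against both Route-1 and Route-2), so the proposed strategy is not optimal.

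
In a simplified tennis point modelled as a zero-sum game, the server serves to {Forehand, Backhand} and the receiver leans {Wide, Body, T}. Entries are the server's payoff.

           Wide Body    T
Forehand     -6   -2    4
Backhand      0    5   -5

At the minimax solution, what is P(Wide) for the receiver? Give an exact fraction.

3/5

Row minima: Forehand → -6, Backhand → -5; maximin = -5.
Column maxima: Wide → 0, Body → 5, T → 4; minimax = 0.
-5 ≠ 0, so there is no saddle point; optimal play is mixed.
Body is strictly dominated by Wide (it gives the server strictly more in every row), so the receiver never plays it.
On the remaining 2×2 (Forehand, Backhand vs Wide, T):
Let the server play Forehand with probability p. Expected payoff against Wide: (-6)p + 0(1−p) = −6p; against T: 4p + (-5)(1−p) = 9p − 5.
Setting these equal: −6p = 9p − 5 ⇒ −15p = -5 ⇒ p = 1/3, and the value is (-6)·(1/3) = -2.
For the receiver: with q = P(Wide), equating Forehand's and Backhand's payoffs gives −10q + 4 = 5q − 5 ⇒ q = 3/5.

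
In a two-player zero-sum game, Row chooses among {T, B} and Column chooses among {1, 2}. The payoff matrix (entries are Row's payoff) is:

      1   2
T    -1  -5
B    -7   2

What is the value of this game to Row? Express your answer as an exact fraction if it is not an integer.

Row minima: T → -5, B → -7; maximin = -5.
Column maxima: 1 → -1, 2 → 2; minimax = -1.
-5 ≠ -1, so there is no saddle point; optimal play is mixed.
Let Row play T with probability p. Expected payoff against 1: (-1)p + (-7)(1−p) = 6p − 7; against 2: (-5)p + 2(1−p) = −7p + 2.
Setting these equal: 6p − 7 = −7p + 2 ⇒ 13p = 9 ⇒ p = 9/13, and the value is (6)·(9/13) − 7 = -37/13.
For Column: with q = P(1), equating T's and B's payoffs gives 4q − 5 = −9q + 2 ⇒ q = 7/13.

-37/13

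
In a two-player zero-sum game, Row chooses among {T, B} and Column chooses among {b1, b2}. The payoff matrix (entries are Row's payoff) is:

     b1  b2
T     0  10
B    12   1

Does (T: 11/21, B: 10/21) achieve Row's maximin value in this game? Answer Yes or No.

Yes

Against b1 this mix gives (11/21)·0 + (10/21)·12 = 40/7.
Against b2 this mix gives (11/21)·10 + (10/21)·1 = 40/7.
All of Column's active replies (b1, b2) yield 40/7, and no column does worse for Row. The mix makes Column indifferent and guarantees 40/7, so it is optimal.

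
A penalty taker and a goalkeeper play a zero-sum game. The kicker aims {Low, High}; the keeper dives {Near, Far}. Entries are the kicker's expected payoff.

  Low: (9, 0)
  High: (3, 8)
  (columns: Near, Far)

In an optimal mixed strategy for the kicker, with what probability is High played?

9/14

Row minima: Low → 0, High → 3; maximin = 3.
Column maxima: Near → 9, Far → 8; minimax = 8.
3 ≠ 8, so there is no saddle point; optimal play is mixed.
Let the kicker play Low with probability p. Expected payoff against Near: 9p + 3(1−p) = 6p + 3; against Far: 0p + 8(1−p) = −8p + 8.
Setting these equal: 6p + 3 = −8p + 8 ⇒ 14p = 5 ⇒ p = 5/14, and the value is (6)·(5/14) + 3 = 36/7.
For the keeper: with q = P(Near), equating Low's and High's payoffs gives 9q = −5q + 8 ⇒ q = 4/7.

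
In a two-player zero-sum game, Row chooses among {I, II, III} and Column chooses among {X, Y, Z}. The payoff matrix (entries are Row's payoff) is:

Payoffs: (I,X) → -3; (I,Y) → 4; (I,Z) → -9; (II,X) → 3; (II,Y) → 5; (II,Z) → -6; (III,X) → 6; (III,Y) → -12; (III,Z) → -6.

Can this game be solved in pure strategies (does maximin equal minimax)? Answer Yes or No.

Row minima: I → -9, II → -6, III → -12; maximin = -6.
Column maxima: X → 6, Y → 5, Z → -6; minimax = -6.
maximin = minimax = -6, so a saddle point exists.

Yes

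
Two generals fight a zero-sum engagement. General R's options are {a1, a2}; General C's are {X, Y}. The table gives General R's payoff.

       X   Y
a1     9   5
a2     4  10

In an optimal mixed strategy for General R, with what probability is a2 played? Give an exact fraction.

2/5

Row minima: a1 → 5, a2 → 4; maximin = 5.
Column maxima: X → 9, Y → 10; minimax = 9.
5 ≠ 9, so there is no saddle point; optimal play is mixed.
Let General R play a1 with probability p. Expected payoff against X: 9p + 4(1−p) = 5p + 4; against Y: 5p + 10(1−p) = −5p + 10.
Setting these equal: 5p + 4 = −5p + 10 ⇒ 10p = 6 ⇒ p = 3/5, and the value is (5)·(3/5) + 4 = 7.
For General C: with q = P(X), equating a1's and a2's payoffs gives 4q + 5 = −6q + 10 ⇒ q = 1/2.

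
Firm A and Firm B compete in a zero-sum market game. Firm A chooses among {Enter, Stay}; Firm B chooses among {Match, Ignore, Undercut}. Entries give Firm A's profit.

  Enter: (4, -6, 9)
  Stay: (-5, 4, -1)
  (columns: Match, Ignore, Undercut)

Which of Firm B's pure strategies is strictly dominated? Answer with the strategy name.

Undercut

Match holds Firm A's payoff strictly below Undercut in every row: 4 < 9, -5 < -1.
So Undercut is strictly dominated for Firm B.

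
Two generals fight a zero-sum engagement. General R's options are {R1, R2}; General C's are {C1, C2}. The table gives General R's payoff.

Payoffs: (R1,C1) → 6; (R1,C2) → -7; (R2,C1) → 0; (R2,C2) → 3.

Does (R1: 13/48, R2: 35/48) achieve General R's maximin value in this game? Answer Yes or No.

Against C1 this mix gives (13/48)·6 + (35/48)·0 = 13/8.
Against C2 this mix gives (13/48)·(-7) + (35/48)·3 = 7/24.
General C will play C2, holding General R to 7/24. Shifting weight toward the row that does better against C2 would raise this floor (the equalizing mix achieves 9/8 against both C2 and C1), so the proposed strategy is not optimal.

No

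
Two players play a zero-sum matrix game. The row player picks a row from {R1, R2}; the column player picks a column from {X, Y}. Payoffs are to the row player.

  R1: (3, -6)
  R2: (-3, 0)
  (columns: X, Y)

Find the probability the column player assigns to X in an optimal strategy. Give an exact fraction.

Row minima: R1 → -6, R2 → -3; maximin = -3.
Column maxima: X → 3, Y → 0; minimax = 0.
-3 ≠ 0, so there is no saddle point; optimal play is mixed.
Let the row player play R1 with probability p. Expected payoff against X: 3p + (-3)(1−p) = 6p − 3; against Y: (-6)p + 0(1−p) = −6p.
Setting these equal: 6p − 3 = −6p ⇒ 12p = 3 ⇒ p = 1/4, and the value is (6)·(1/4) − 3 = -3/2.
For the column player: with q = P(X), equating R1's and R2's payoffs gives 9q − 6 = −3q ⇒ q = 1/2.

1/2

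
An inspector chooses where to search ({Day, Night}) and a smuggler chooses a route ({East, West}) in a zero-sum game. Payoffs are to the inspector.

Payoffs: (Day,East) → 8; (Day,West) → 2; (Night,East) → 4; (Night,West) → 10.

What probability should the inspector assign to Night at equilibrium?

1/2

Row minima: Day → 2, Night → 4; maximin = 4.
Column maxima: East → 8, West → 10; minimax = 8.
4 ≠ 8, so there is no saddle point; optimal play is mixed.
Let the inspector play Day with probability p. Expected payoff against East: 8p + 4(1−p) = 4p + 4; against West: 2p + 10(1−p) = −8p + 10.
Setting these equal: 4p + 4 = −8p + 10 ⇒ 12p = 6 ⇒ p = 1/2, and the value is (4)·(1/2) + 4 = 6.
For the smuggler: with q = P(East), equating Day's and Night's payoffs gives 6q + 2 = −6q + 10 ⇒ q = 2/3.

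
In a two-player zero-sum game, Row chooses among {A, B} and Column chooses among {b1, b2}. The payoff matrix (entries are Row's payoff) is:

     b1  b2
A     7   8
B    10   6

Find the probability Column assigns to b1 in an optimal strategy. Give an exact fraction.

Row minima: A → 7, B → 6; maximin = 7.
Column maxima: b1 → 10, b2 → 8; minimax = 8.
7 ≠ 8, so there is no saddle point; optimal play is mixed.
Let Row play A with probability p. Expected payoff against b1: 7p + 10(1−p) = −3p + 10; against b2: 8p + 6(1−p) = 2p + 6.
Setting these equal: −3p + 10 = 2p + 6 ⇒ −5p = -4 ⇒ p = 4/5, and the value is (-3)·(4/5) + 10 = 38/5.
For Column: with q = P(b1), equating A's and B's payoffs gives −q + 8 = 4q + 6 ⇒ q = 2/5.

2/5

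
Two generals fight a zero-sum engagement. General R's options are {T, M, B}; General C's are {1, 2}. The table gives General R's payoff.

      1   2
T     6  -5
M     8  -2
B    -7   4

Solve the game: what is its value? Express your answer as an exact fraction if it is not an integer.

Row minima: T → -5, M → -2, B → -7; maximin = -2.
Column maxima: 1 → 8, 2 → 4; minimax = 4.
-2 ≠ 4, so there is no saddle point; optimal play is mixed.
T is strictly dominated by M, so General R never plays it.
On the remaining 2×2 (M, B vs 1, 2):
Let General R play M with probability p. Expected payoff against 1: 8p + (-7)(1−p) = 15p − 7; against 2: (-2)p + 4(1−p) = −6p + 4.
Setting these equal: 15p − 7 = −6p + 4 ⇒ 21p = 11 ⇒ p = 11/21, and the value is (15)·(11/21) − 7 = 6/7.
For General C: with q = P(1), equating M's and B's payoffs gives 10q − 2 = −11q + 4 ⇒ q = 2/7.

6/7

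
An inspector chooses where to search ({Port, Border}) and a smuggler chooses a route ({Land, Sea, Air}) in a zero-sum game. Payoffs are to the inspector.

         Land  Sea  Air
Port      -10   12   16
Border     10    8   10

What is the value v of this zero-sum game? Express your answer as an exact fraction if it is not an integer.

Row minima: Port → -10, Border → 8; maximin = 8.
Column maxima: Land → 10, Sea → 12, Air → 16; minimax = 10.
8 ≠ 10, so there is no saddle point; optimal play is mixed.
Air is strictly dominated by Sea (it gives the inspector strictly more in every row), so the smuggler never plays it.
On the remaining 2×2 (Port, Border vs Land, Sea):
Let the inspector play Port with probability p. Expected payoff against Land: (-10)p + 10(1−p) = −20p + 10; against Sea: 12p + 8(1−p) = 4p + 8.
Setting these equal: −20p + 10 = 4p + 8 ⇒ −24p = -2 ⇒ p = 1/12, and the value is (-20)·(1/12) + 10 = 25/3.
For the smuggler: with q = P(Land), equating Port's and Border's payoffs gives −22q + 12 = 2q + 8 ⇒ q = 1/6.

25/3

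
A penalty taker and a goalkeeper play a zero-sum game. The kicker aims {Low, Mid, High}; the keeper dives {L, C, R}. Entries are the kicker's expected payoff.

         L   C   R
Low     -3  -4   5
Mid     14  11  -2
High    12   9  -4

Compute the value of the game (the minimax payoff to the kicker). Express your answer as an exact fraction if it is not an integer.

Row minima: Low → -4, Mid → -2, High → -4; maximin = -2.
Column maxima: L → 14, C → 11, R → 5; minimax = 5.
-2 ≠ 5, so there is no saddle point; optimal play is mixed.
High is strictly dominated by Mid, so the kicker never plays it.
L is strictly dominated by C (it gives the kicker strictly more in every row), so the keeper never plays it.
On the remaining 2×2 (Low, Mid vs C, R):
Let the kicker play Low with probability p. Expected payoff against C: (-4)p + 11(1−p) = −15p + 11; against R: 5p + (-2)(1−p) = 7p − 2.
Setting these equal: −15p + 11 = 7p − 2 ⇒ −22p = -13 ⇒ p = 13/22, and the value is (-15)·(13/22) + 11 = 47/22.
For the keeper: with q = P(C), equating Low's and Mid's payoffs gives −9q + 5 = 13q − 2 ⇒ q = 7/22.

47/22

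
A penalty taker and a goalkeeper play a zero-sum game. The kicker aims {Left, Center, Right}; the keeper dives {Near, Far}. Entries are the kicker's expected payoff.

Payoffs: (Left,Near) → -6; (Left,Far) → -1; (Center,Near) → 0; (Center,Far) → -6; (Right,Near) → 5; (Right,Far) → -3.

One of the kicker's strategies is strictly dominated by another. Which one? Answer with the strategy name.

Center

Right gives a strictly higher payoff than Center against every column: 5 > 0, -3 > -6.
So Center is strictly dominated and the kicker never plays it.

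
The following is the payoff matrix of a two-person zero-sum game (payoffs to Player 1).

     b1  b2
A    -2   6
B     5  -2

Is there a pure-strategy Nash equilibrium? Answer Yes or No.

Row minima: A → -2, B → -2; maximin = -2.
Column maxima: b1 → 5, b2 → 6; minimax = 5.
-2 ≠ 5, so no pure-strategy equilibrium exists.

No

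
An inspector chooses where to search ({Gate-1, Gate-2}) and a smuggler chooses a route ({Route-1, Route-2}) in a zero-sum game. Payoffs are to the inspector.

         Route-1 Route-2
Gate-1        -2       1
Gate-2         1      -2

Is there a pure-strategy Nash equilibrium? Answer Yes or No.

No

Row minima: Gate-1 → -2, Gate-2 → -2; maximin = -2.
Column maxima: Route-1 → 1, Route-2 → 1; minimax = 1.
-2 ≠ 1, so no pure-strategy equilibrium exists.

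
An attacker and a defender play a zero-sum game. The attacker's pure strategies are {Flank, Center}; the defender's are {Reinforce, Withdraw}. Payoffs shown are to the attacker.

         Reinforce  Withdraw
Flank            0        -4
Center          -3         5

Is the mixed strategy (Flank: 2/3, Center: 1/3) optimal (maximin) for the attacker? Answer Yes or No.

Against Reinforce this mix gives (2/3)·0 + (1/3)·(-3) = -1.
Against Withdraw this mix gives (2/3)·(-4) + (1/3)·5 = -1.
All of the defender's active replies (Reinforce, Withdraw) yield -1, and no column does worse for the attacker. The mix makes the defender indifferent and guarantees -1, so it is optimal.

Yes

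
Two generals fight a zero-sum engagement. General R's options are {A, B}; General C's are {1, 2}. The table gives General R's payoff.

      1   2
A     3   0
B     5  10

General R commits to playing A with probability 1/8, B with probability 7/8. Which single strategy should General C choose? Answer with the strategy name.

If General C plays 1, General R's expected payoff is (1/8)·3 + (7/8)·5 = 19/4.
If General C plays 2, General R's expected payoff is (1/8)·0 + (7/8)·10 = 35/4.
General C minimizes General R's payoff; the smallest is 19/4, so the best response is 1.

1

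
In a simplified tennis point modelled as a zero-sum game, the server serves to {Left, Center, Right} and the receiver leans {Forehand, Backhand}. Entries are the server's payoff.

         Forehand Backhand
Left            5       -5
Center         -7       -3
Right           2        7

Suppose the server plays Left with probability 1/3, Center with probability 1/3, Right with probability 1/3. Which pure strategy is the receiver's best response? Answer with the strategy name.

Backhand

If the receiver plays Forehand, the server's expected payoff is (1/3)·5 + (1/3)·(-7) + (1/3)·2 = 0.
If the receiver plays Backhand, the server's expected payoff is (1/3)·(-5) + (1/3)·(-3) + (1/3)·7 = -1/3.
The receiver minimizes the server's payoff; the smallest is -1/3, so the best response is Backhand.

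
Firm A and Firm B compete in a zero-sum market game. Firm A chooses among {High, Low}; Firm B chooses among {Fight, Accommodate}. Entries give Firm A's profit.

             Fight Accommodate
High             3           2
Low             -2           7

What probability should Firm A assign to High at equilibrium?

9/10

Row minima: High → 2, Low → -2; maximin = 2.
Column maxima: Fight → 3, Accommodate → 7; minimax = 3.
2 ≠ 3, so there is no saddle point; optimal play is mixed.
Let Firm A play High with probability p. Expected payoff against Fight: 3p + (-2)(1−p) = 5p − 2; against Accommodate: 2p + 7(1−p) = −5p + 7.
Setting these equal: 5p − 2 = −5p + 7 ⇒ 10p = 9 ⇒ p = 9/10, and the value is (5)·(9/10) − 2 = 5/2.
For Firm B: with q = P(Fight), equating High's and Low's payoffs gives q + 2 = −9q + 7 ⇒ q = 1/2.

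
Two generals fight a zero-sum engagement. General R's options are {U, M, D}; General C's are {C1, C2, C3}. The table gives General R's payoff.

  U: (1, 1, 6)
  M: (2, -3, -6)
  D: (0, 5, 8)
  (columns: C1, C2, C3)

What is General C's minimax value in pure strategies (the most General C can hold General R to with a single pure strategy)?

2

Column maxima: C1 → 2, C2 → 5, C3 → 8.
The smallest of these is 2.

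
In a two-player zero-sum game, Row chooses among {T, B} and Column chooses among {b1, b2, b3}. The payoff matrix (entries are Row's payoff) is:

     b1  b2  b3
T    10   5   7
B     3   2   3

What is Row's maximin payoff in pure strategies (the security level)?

5

Row minima: T → 5, B → 2.
The best of these is 5.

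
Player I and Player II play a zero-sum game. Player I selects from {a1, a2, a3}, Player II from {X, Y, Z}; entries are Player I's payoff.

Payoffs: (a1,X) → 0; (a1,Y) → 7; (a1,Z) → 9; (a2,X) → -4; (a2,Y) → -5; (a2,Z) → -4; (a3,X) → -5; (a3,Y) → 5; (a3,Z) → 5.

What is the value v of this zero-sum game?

0

Row minima: a1 → 0, a2 → -5, a3 → -5; maximin = 0.
Column maxima: X → 0, Y → 7, Z → 9; minimax = 0.
Since maximin = minimax = 0, there is a saddle point and the value is 0.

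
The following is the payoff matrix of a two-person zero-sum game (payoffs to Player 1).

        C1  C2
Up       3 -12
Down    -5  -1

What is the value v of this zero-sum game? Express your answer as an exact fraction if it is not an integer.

Row minima: Up → -12, Down → -5; maximin = -5.
Column maxima: C1 → 3, C2 → -1; minimax = -1.
-5 ≠ -1, so there is no saddle point; optimal play is mixed.
Let Player 1 play Up with probability p. Expected payoff against C1: 3p + (-5)(1−p) = 8p − 5; against C2: (-12)p + (-1)(1−p) = −11p − 1.
Setting these equal: 8p − 5 = −11p − 1 ⇒ 19p = 4 ⇒ p = 4/19, and the value is (8)·(4/19) − 5 = -63/19.
For Player 2: with q = P(C1), equating Up's and Down's payoffs gives 15q − 12 = −4q − 1 ⇒ q = 11/19.

-63/19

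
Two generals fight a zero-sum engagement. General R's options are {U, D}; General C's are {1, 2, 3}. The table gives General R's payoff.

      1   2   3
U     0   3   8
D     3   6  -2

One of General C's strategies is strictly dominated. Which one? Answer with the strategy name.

1 holds General R's payoff strictly below 2 in every row: 0 < 3, 3 < 6.
So 2 is strictly dominated for General C.

2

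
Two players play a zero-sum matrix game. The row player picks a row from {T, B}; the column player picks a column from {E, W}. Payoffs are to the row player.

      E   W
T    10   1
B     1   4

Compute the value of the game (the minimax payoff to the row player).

13/4

Row minima: T → 1, B → 1; maximin = 1.
Column maxima: E → 10, W → 4; minimax = 4.
1 ≠ 4, so there is no saddle point; optimal play is mixed.
Let the row player play T with probability p. Expected payoff against E: 10p + 1(1−p) = 9p + 1; against W: 1p + 4(1−p) = −3p + 4.
Setting these equal: 9p + 1 = −3p + 4 ⇒ 12p = 3 ⇒ p = 1/4, and the value is (9)·(1/4) + 1 = 13/4.
For the column player: with q = P(E), equating T's and B's payoffs gives 9q + 1 = −3q + 4 ⇒ q = 1/4.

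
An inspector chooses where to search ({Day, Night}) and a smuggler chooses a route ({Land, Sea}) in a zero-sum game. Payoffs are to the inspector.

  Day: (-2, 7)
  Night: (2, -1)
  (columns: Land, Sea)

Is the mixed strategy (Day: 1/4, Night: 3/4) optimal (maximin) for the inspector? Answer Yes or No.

Against Land this mix gives (1/4)·(-2) + (3/4)·2 = 1.
Against Sea this mix gives (1/4)·7 + (3/4)·(-1) = 1.
All of the smuggler's active replies (Land, Sea) yield 1, and no column does worse for the inspector. The mix makes the smuggler indifferent and guarantees 1, so it is optimal.

Yes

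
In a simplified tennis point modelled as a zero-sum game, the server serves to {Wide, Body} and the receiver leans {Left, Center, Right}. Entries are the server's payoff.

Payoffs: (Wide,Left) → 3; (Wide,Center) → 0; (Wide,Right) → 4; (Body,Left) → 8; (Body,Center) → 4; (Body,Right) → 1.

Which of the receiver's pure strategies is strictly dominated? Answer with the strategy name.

Center holds the server's payoff strictly below Left in every row: 0 < 3, 4 < 8.
So Left is strictly dominated for the receiver.

Left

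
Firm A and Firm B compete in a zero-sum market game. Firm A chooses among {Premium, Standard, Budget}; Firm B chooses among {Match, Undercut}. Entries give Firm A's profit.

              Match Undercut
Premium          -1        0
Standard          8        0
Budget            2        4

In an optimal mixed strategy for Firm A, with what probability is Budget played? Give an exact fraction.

4/5

Row minima: Premium → -1, Standard → 0, Budget → 2; maximin = 2.
Column maxima: Match → 8, Undercut → 4; minimax = 4.
2 ≠ 4, so there is no saddle point; optimal play is mixed.
Premium is strictly dominated by Budget, so Firm A never plays it.
On the remaining 2×2 (Standard, Budget vs Match, Undercut):
Let Firm A play Standard with probability p. Expected payoff against Match: 8p + 2(1−p) = 6p + 2; against Undercut: 0p + 4(1−p) = −4p + 4.
Setting these equal: 6p + 2 = −4p + 4 ⇒ 10p = 2 ⇒ p = 1/5, and the value is (6)·(1/5) + 2 = 16/5.
For Firm B: with q = P(Match), equating Standard's and Budget's payoffs gives 8q = −2q + 4 ⇒ q = 2/5.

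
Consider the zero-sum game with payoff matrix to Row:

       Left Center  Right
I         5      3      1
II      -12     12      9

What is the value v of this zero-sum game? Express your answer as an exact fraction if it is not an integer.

57/25

Row minima: I → 1, II → -12; maximin = 1.
Column maxima: Left → 5, Center → 12, Right → 9; minimax = 5.
1 ≠ 5, so there is no saddle point; optimal play is mixed.
Center is strictly dominated by Right (it gives Row strictly more in every row), so Column never plays it.
On the remaining 2×2 (I, II vs Left, Right):
Let Row play I with probability p. Expected payoff against Left: 5p + (-12)(1−p) = 17p − 12; against Right: 1p + 9(1−p) = −8p + 9.
Setting these equal: 17p − 12 = −8p + 9 ⇒ 25p = 21 ⇒ p = 21/25, and the value is (17)·(21/25) − 12 = 57/25.
For Column: with q = P(Left), equating I's and II's payoffs gives 4q + 1 = −21q + 9 ⇒ q = 8/25.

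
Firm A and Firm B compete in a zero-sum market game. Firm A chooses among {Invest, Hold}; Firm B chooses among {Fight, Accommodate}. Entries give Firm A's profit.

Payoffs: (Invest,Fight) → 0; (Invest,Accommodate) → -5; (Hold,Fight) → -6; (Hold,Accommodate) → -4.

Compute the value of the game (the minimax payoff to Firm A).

-30/7

Row minima: Invest → -5, Hold → -6; maximin = -5.
Column maxima: Fight → 0, Accommodate → -4; minimax = -4.
-5 ≠ -4, so there is no saddle point; optimal play is mixed.
Let Firm A play Invest with probability p. Expected payoff against Fight: 0p + (-6)(1−p) = 6p − 6; against Accommodate: (-5)p + (-4)(1−p) = −p − 4.
Setting these equal: 6p − 6 = −p − 4 ⇒ 7p = 2 ⇒ p = 2/7, and the value is (6)·(2/7) − 6 = -30/7.
For Firm B: with q = P(Fight), equating Invest's and Hold's payoffs gives 5q − 5 = −2q − 4 ⇒ q = 1/7.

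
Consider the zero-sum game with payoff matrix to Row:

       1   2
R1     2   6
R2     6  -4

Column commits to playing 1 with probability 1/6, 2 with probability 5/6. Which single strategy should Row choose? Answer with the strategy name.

Expected payoff of R1: (1/6)·2 + (5/6)·6 = 16/3.
Expected payoff of R2: (1/6)·6 + (5/6)·(-4) = -7/3.
The largest is 16/3, so Row's best response is R1.

R1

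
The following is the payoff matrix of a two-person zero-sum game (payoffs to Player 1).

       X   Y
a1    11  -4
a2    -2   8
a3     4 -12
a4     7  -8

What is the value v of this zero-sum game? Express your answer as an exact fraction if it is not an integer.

16/5

Row minima: a1 → -4, a2 → -2, a3 → -12, a4 → -8; maximin = -2.
Column maxima: X → 11, Y → 8; minimax = 8.
-2 ≠ 8, so there is no saddle point; optimal play is mixed.
a3 is strictly dominated by a1, so Player 1 never plays it.
a4 is strictly dominated by a1, so Player 1 never plays it.
On the remaining 2×2 (a1, a2 vs X, Y):
Let Player 1 play a1 with probability p. Expected payoff against X: 11p + (-2)(1−p) = 13p − 2; against Y: (-4)p + 8(1−p) = −12p + 8.
Setting these equal: 13p − 2 = −12p + 8 ⇒ 25p = 10 ⇒ p = 2/5, and the value is (13)·(2/5) − 2 = 16/5.
For Player 2: with q = P(X), equating a1's and a2's payoffs gives 15q − 4 = −10q + 8 ⇒ q = 12/25.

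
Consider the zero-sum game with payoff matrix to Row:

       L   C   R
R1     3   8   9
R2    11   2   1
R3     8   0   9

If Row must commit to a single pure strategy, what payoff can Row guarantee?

3

Row minima: R1 → 3, R2 → 1, R3 → 0.
The best of these is 3.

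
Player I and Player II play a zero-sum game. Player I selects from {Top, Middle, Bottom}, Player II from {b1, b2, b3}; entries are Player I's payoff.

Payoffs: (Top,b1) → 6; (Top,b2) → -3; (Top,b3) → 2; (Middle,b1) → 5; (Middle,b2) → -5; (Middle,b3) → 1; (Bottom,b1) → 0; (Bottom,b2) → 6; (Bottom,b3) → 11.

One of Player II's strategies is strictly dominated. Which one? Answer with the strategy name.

b3

b2 holds Player I's payoff strictly below b3 in every row: -3 < 2, -5 < 1, 6 < 11.
So b3 is strictly dominated for Player II.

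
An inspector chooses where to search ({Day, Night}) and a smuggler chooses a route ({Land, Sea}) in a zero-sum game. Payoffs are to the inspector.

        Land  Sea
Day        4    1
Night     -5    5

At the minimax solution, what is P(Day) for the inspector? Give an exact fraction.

10/13

Row minima: Day → 1, Night → -5; maximin = 1.
Column maxima: Land → 4, Sea → 5; minimax = 4.
1 ≠ 4, so there is no saddle point; optimal play is mixed.
Let the inspector play Day with probability p. Expected payoff against Land: 4p + (-5)(1−p) = 9p − 5; against Sea: 1p + 5(1−p) = −4p + 5.
Setting these equal: 9p − 5 = −4p + 5 ⇒ 13p = 10 ⇒ p = 10/13, and the value is (9)·(10/13) − 5 = 25/13.
For the smuggler: with q = P(Land), equating Day's and Night's payoffs gives 3q + 1 = −10q + 5 ⇒ q = 4/13.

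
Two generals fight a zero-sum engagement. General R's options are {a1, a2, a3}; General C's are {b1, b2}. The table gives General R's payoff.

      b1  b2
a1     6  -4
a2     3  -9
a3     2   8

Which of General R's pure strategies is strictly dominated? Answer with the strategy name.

a1 gives a strictly higher payoff than a2 against every column: 6 > 3, -4 > -9.
So a2 is strictly dominated and General R never plays it.

a2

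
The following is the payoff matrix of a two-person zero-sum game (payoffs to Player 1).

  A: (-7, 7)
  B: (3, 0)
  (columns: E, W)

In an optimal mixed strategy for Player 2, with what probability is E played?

7/17

Row minima: A → -7, B → 0; maximin = 0.
Column maxima: E → 3, W → 7; minimax = 3.
0 ≠ 3, so there is no saddle point; optimal play is mixed.
Let Player 1 play A with probability p. Expected payoff against E: (-7)p + 3(1−p) = −10p + 3; against W: 7p + 0(1−p) = 7p.
Setting these equal: −10p + 3 = 7p ⇒ −17p = -3 ⇒ p = 3/17, and the value is (-10)·(3/17) + 3 = 21/17.
For Player 2: with q = P(E), equating A's and B's payoffs gives −14q + 7 = 3q ⇒ q = 7/17.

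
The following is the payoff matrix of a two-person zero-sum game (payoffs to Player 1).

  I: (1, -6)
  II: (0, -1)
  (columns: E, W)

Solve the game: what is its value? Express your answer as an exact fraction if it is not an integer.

-1

Row minima: I → -6, II → -1; maximin = -1.
Column maxima: E → 1, W → -1; minimax = -1.
Since maximin = minimax = -1, there is a saddle point and the value is -1.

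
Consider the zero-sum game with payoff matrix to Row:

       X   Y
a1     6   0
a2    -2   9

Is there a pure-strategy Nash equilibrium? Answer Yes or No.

Row minima: a1 → 0, a2 → -2; maximin = 0.
Column maxima: X → 6, Y → 9; minimax = 6.
0 ≠ 6, so no pure-strategy equilibrium exists.

No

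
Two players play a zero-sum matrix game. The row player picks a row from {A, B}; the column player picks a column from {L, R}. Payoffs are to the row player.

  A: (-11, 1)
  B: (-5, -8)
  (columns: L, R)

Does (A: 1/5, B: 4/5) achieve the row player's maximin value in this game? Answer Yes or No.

Yes

Against L this mix gives (1/5)·(-11) + (4/5)·(-5) = -31/5.
Against R this mix gives (1/5)·1 + (4/5)·(-8) = -31/5.
All of the column player's active replies (L, R) yield -31/5, and no column does worse for the row player. The mix makes the column player indifferent and guarantees -31/5, so it is optimal.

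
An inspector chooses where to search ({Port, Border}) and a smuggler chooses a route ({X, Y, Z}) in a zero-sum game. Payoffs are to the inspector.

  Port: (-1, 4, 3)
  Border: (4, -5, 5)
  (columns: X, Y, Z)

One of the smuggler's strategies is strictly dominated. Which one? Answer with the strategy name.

X holds the inspector's payoff strictly below Z in every row: -1 < 3, 4 < 5.
So Z is strictly dominated for the smuggler.

Z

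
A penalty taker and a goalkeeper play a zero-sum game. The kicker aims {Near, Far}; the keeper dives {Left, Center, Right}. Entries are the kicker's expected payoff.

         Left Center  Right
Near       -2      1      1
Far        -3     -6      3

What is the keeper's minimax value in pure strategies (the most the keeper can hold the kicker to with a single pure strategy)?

-2

Column maxima: Left → -2, Center → 1, Right → 3.
The smallest of these is -2.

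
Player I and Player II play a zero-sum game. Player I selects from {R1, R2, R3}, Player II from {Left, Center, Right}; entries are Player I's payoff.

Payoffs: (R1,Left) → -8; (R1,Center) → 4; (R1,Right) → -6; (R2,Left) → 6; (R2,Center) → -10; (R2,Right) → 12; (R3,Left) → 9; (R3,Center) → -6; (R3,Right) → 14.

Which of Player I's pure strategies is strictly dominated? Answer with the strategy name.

R2

R3 gives a strictly higher payoff than R2 against every column: 9 > 6, -6 > -10, 14 > 12.
So R2 is strictly dominated and Player I never plays it.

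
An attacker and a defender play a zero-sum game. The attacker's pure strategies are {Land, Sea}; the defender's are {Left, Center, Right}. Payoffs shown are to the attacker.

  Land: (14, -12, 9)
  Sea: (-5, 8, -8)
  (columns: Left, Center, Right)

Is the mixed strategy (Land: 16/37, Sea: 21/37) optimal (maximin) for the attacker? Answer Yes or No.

Against Left this mix gives (16/37)·14 + (21/37)·(-5) = 119/37.
Against Center this mix gives (16/37)·(-12) + (21/37)·8 = -24/37.
Against Right this mix gives (16/37)·9 + (21/37)·(-8) = -24/37.
All of the defender's active replies (Center, Right) yield -24/37, and no column does worse for the attacker. The mix makes the defender indifferent and guarantees -24/37, so it is optimal.

Yes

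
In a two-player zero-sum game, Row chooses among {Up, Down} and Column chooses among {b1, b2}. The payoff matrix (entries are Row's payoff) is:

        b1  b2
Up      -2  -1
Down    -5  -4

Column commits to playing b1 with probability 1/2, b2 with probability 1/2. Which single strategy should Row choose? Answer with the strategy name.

Up

Expected payoff of Up: (1/2)·(-2) + (1/2)·(-1) = -3/2.
Expected payoff of Down: (1/2)·(-5) + (1/2)·(-4) = -9/2.
The largest is -3/2, so Row's best response is Up.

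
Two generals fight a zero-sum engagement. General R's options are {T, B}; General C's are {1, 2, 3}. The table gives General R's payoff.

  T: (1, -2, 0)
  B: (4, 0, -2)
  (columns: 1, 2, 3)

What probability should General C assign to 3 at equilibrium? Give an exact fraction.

1/2

Row minima: T → -2, B → -2; maximin = -2.
Column maxima: 1 → 4, 2 → 0, 3 → 0; minimax = 0.
-2 ≠ 0, so there is no saddle point; optimal play is mixed.
1 is strictly dominated by 2 (it gives General R strictly more in every row), so General C never plays it.
On the remaining 2×2 (T, B vs 2, 3):
Let General R play T with probability p. Expected payoff against 2: (-2)p + 0(1−p) = −2p; against 3: 0p + (-2)(1−p) = 2p − 2.
Setting these equal: −2p = 2p − 2 ⇒ −4p = -2 ⇒ p = 1/2, and the value is (-2)·(1/2) = -1.
For General C: with q = P(2), equating T's and B's payoffs gives −2q = 2q − 2 ⇒ q = 1/2.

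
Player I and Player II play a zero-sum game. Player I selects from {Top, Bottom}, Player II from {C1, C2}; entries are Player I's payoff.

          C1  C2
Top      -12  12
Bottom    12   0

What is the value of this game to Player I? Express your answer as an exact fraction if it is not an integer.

Row minima: Top → -12, Bottom → 0; maximin = 0.
Column maxima: C1 → 12, C2 → 12; minimax = 12.
0 ≠ 12, so there is no saddle point; optimal play is mixed.
Let Player I play Top with probability p. Expected payoff against C1: (-12)p + 12(1−p) = −24p + 12; against C2: 12p + 0(1−p) = 12p.
Setting these equal: −24p + 12 = 12p ⇒ −36p = -12 ⇒ p = 1/3, and the value is (-24)·(1/3) + 12 = 4.
For Player II: with q = P(C1), equating Top's and Bottom's payoffs gives −24q + 12 = 12q ⇒ q = 1/3.

4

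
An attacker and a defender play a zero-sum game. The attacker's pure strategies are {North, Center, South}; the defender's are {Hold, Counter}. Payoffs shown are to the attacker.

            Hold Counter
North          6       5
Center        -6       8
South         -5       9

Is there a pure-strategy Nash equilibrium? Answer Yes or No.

No

Row minima: North → 5, Center → -6, South → -5; maximin = 5.
Column maxima: Hold → 6, Counter → 9; minimax = 6.
5 ≠ 6, so no pure-strategy equilibrium exists.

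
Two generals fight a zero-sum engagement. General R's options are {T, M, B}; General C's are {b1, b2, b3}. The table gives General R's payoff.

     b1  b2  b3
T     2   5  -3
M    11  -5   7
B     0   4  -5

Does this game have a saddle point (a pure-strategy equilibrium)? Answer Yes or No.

Row minima: T → -3, M → -5, B → -5; maximin = -3.
Column maxima: b1 → 11, b2 → 5, b3 → 7; minimax = 5.
-3 ≠ 5, so no pure-strategy equilibrium exists.

No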